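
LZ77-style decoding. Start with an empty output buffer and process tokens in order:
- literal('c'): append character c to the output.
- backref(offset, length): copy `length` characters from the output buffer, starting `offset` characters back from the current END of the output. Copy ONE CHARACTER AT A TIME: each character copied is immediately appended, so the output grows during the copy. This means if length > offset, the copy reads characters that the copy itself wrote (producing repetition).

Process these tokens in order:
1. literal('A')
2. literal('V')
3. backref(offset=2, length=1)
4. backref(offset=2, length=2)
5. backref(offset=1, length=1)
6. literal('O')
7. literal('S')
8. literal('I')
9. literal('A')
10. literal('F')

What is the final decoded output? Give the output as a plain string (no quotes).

Token 1: literal('A'). Output: "A"
Token 2: literal('V'). Output: "AV"
Token 3: backref(off=2, len=1). Copied 'A' from pos 0. Output: "AVA"
Token 4: backref(off=2, len=2). Copied 'VA' from pos 1. Output: "AVAVA"
Token 5: backref(off=1, len=1). Copied 'A' from pos 4. Output: "AVAVAA"
Token 6: literal('O'). Output: "AVAVAAO"
Token 7: literal('S'). Output: "AVAVAAOS"
Token 8: literal('I'). Output: "AVAVAAOSI"
Token 9: literal('A'). Output: "AVAVAAOSIA"
Token 10: literal('F'). Output: "AVAVAAOSIAF"

Answer: AVAVAAOSIAF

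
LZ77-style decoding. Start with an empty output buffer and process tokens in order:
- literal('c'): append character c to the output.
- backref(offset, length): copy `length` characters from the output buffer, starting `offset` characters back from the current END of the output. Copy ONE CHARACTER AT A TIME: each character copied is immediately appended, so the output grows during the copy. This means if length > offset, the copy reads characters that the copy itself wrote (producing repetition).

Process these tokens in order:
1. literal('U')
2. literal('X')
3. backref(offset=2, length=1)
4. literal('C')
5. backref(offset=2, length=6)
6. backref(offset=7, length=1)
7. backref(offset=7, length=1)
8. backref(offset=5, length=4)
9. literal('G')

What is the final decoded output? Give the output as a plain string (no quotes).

Answer: UXUCUCUCUCCUCUCCG

Derivation:
Token 1: literal('U'). Output: "U"
Token 2: literal('X'). Output: "UX"
Token 3: backref(off=2, len=1). Copied 'U' from pos 0. Output: "UXU"
Token 4: literal('C'). Output: "UXUC"
Token 5: backref(off=2, len=6) (overlapping!). Copied 'UCUCUC' from pos 2. Output: "UXUCUCUCUC"
Token 6: backref(off=7, len=1). Copied 'C' from pos 3. Output: "UXUCUCUCUCC"
Token 7: backref(off=7, len=1). Copied 'U' from pos 4. Output: "UXUCUCUCUCCU"
Token 8: backref(off=5, len=4). Copied 'CUCC' from pos 7. Output: "UXUCUCUCUCCUCUCC"
Token 9: literal('G'). Output: "UXUCUCUCUCCUCUCCG"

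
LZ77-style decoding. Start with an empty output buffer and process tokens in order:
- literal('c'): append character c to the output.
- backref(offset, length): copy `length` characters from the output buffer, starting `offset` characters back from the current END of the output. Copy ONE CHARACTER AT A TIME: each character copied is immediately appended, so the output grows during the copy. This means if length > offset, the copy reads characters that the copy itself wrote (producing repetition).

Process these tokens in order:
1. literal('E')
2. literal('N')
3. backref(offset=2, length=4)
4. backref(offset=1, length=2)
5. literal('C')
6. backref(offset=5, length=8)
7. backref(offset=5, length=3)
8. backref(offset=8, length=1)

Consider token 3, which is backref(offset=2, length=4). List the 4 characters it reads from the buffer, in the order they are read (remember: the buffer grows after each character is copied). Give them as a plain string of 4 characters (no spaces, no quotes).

Token 1: literal('E'). Output: "E"
Token 2: literal('N'). Output: "EN"
Token 3: backref(off=2, len=4). Buffer before: "EN" (len 2)
  byte 1: read out[0]='E', append. Buffer now: "ENE"
  byte 2: read out[1]='N', append. Buffer now: "ENEN"
  byte 3: read out[2]='E', append. Buffer now: "ENENE"
  byte 4: read out[3]='N', append. Buffer now: "ENENEN"

Answer: ENEN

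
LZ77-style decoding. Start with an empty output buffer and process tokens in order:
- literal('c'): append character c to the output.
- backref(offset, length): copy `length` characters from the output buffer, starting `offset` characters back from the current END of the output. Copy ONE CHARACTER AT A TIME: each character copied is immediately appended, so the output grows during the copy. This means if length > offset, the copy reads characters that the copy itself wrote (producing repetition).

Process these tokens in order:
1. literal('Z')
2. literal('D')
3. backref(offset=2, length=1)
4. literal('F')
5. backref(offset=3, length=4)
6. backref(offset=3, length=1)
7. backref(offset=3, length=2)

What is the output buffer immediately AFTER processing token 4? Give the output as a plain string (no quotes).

Token 1: literal('Z'). Output: "Z"
Token 2: literal('D'). Output: "ZD"
Token 3: backref(off=2, len=1). Copied 'Z' from pos 0. Output: "ZDZ"
Token 4: literal('F'). Output: "ZDZF"

Answer: ZDZF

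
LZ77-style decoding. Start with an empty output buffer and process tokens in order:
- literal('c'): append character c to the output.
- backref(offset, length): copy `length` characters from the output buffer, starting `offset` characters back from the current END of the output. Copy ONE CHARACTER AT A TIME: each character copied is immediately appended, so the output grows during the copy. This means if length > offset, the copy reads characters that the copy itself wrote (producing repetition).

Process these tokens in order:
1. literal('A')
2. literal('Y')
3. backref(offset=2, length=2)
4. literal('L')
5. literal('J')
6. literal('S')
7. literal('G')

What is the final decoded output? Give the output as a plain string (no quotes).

Answer: AYAYLJSG

Derivation:
Token 1: literal('A'). Output: "A"
Token 2: literal('Y'). Output: "AY"
Token 3: backref(off=2, len=2). Copied 'AY' from pos 0. Output: "AYAY"
Token 4: literal('L'). Output: "AYAYL"
Token 5: literal('J'). Output: "AYAYLJ"
Token 6: literal('S'). Output: "AYAYLJS"
Token 7: literal('G'). Output: "AYAYLJSG"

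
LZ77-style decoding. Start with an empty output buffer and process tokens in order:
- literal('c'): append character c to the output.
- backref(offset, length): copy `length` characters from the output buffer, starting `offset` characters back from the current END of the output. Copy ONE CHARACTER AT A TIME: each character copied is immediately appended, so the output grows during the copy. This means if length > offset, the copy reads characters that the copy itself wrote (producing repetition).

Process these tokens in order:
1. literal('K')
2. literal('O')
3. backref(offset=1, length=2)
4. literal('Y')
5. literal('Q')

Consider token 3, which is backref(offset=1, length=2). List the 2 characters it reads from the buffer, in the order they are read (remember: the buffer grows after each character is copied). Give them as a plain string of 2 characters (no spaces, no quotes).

Answer: OO

Derivation:
Token 1: literal('K'). Output: "K"
Token 2: literal('O'). Output: "KO"
Token 3: backref(off=1, len=2). Buffer before: "KO" (len 2)
  byte 1: read out[1]='O', append. Buffer now: "KOO"
  byte 2: read out[2]='O', append. Buffer now: "KOOO"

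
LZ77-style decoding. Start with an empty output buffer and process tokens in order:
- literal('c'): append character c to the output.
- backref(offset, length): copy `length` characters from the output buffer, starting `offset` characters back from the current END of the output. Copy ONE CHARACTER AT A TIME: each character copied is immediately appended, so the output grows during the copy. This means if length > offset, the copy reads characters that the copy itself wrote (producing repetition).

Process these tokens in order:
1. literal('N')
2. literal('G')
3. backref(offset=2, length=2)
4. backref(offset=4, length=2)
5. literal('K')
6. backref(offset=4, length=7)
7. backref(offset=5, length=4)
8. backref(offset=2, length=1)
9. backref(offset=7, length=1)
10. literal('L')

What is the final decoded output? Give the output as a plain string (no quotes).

Answer: NGNGNGKGNGKGNGGKGNGNL

Derivation:
Token 1: literal('N'). Output: "N"
Token 2: literal('G'). Output: "NG"
Token 3: backref(off=2, len=2). Copied 'NG' from pos 0. Output: "NGNG"
Token 4: backref(off=4, len=2). Copied 'NG' from pos 0. Output: "NGNGNG"
Token 5: literal('K'). Output: "NGNGNGK"
Token 6: backref(off=4, len=7) (overlapping!). Copied 'GNGKGNG' from pos 3. Output: "NGNGNGKGNGKGNG"
Token 7: backref(off=5, len=4). Copied 'GKGN' from pos 9. Output: "NGNGNGKGNGKGNGGKGN"
Token 8: backref(off=2, len=1). Copied 'G' from pos 16. Output: "NGNGNGKGNGKGNGGKGNG"
Token 9: backref(off=7, len=1). Copied 'N' from pos 12. Output: "NGNGNGKGNGKGNGGKGNGN"
Token 10: literal('L'). Output: "NGNGNGKGNGKGNGGKGNGNL"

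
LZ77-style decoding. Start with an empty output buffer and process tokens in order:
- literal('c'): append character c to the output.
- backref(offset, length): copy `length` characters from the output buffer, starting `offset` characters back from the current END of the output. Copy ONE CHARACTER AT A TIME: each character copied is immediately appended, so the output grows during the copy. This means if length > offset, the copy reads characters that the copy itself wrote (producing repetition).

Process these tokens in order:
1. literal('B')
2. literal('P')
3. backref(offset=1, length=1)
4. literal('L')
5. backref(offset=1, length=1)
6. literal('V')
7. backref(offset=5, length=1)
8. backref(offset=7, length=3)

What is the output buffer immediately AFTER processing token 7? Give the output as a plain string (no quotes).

Answer: BPPLLVP

Derivation:
Token 1: literal('B'). Output: "B"
Token 2: literal('P'). Output: "BP"
Token 3: backref(off=1, len=1). Copied 'P' from pos 1. Output: "BPP"
Token 4: literal('L'). Output: "BPPL"
Token 5: backref(off=1, len=1). Copied 'L' from pos 3. Output: "BPPLL"
Token 6: literal('V'). Output: "BPPLLV"
Token 7: backref(off=5, len=1). Copied 'P' from pos 1. Output: "BPPLLVP"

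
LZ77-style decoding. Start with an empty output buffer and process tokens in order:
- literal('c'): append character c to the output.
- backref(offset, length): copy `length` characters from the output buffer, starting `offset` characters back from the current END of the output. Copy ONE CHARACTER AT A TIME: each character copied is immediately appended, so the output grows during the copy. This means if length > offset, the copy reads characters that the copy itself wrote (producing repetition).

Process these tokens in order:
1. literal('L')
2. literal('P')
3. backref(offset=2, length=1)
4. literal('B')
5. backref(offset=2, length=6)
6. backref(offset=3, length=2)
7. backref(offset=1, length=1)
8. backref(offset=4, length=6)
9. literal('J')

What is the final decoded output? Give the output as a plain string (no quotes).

Token 1: literal('L'). Output: "L"
Token 2: literal('P'). Output: "LP"
Token 3: backref(off=2, len=1). Copied 'L' from pos 0. Output: "LPL"
Token 4: literal('B'). Output: "LPLB"
Token 5: backref(off=2, len=6) (overlapping!). Copied 'LBLBLB' from pos 2. Output: "LPLBLBLBLB"
Token 6: backref(off=3, len=2). Copied 'BL' from pos 7. Output: "LPLBLBLBLBBL"
Token 7: backref(off=1, len=1). Copied 'L' from pos 11. Output: "LPLBLBLBLBBLL"
Token 8: backref(off=4, len=6) (overlapping!). Copied 'BBLLBB' from pos 9. Output: "LPLBLBLBLBBLLBBLLBB"
Token 9: literal('J'). Output: "LPLBLBLBLBBLLBBLLBBJ"

Answer: LPLBLBLBLBBLLBBLLBBJ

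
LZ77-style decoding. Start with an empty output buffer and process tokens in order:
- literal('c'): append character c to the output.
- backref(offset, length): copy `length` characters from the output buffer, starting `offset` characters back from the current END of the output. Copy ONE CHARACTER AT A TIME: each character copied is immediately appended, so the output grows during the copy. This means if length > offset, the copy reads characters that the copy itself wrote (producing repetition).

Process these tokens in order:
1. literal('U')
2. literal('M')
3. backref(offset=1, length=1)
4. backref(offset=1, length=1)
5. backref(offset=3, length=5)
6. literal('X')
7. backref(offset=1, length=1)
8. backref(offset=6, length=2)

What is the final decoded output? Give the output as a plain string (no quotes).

Token 1: literal('U'). Output: "U"
Token 2: literal('M'). Output: "UM"
Token 3: backref(off=1, len=1). Copied 'M' from pos 1. Output: "UMM"
Token 4: backref(off=1, len=1). Copied 'M' from pos 2. Output: "UMMM"
Token 5: backref(off=3, len=5) (overlapping!). Copied 'MMMMM' from pos 1. Output: "UMMMMMMMM"
Token 6: literal('X'). Output: "UMMMMMMMMX"
Token 7: backref(off=1, len=1). Copied 'X' from pos 9. Output: "UMMMMMMMMXX"
Token 8: backref(off=6, len=2). Copied 'MM' from pos 5. Output: "UMMMMMMMMXXMM"

Answer: UMMMMMMMMXXMM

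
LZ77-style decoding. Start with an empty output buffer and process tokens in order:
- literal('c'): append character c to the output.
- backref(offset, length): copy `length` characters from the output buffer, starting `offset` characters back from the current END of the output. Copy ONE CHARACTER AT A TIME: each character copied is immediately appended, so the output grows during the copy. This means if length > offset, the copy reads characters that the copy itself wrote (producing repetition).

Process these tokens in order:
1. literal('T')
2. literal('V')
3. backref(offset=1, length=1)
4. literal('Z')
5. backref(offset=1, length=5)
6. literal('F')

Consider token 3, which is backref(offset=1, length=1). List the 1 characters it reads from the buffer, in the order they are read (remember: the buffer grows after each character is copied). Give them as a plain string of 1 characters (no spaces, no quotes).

Answer: V

Derivation:
Token 1: literal('T'). Output: "T"
Token 2: literal('V'). Output: "TV"
Token 3: backref(off=1, len=1). Buffer before: "TV" (len 2)
  byte 1: read out[1]='V', append. Buffer now: "TVV"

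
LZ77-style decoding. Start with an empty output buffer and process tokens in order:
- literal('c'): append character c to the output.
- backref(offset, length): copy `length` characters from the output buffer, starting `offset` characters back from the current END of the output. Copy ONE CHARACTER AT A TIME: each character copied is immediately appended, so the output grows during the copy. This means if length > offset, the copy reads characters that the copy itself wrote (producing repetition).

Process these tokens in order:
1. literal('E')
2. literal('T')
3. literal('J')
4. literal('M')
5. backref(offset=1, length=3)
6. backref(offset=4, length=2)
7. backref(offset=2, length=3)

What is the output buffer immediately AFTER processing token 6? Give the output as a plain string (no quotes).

Answer: ETJMMMMMM

Derivation:
Token 1: literal('E'). Output: "E"
Token 2: literal('T'). Output: "ET"
Token 3: literal('J'). Output: "ETJ"
Token 4: literal('M'). Output: "ETJM"
Token 5: backref(off=1, len=3) (overlapping!). Copied 'MMM' from pos 3. Output: "ETJMMMM"
Token 6: backref(off=4, len=2). Copied 'MM' from pos 3. Output: "ETJMMMMMM"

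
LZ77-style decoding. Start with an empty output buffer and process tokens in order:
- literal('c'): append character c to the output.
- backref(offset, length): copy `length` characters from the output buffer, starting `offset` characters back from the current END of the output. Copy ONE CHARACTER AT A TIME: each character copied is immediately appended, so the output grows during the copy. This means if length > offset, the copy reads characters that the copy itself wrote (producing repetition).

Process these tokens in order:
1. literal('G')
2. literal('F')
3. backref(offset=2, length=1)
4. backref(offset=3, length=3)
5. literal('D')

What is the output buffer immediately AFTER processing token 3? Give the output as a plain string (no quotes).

Token 1: literal('G'). Output: "G"
Token 2: literal('F'). Output: "GF"
Token 3: backref(off=2, len=1). Copied 'G' from pos 0. Output: "GFG"

Answer: GFG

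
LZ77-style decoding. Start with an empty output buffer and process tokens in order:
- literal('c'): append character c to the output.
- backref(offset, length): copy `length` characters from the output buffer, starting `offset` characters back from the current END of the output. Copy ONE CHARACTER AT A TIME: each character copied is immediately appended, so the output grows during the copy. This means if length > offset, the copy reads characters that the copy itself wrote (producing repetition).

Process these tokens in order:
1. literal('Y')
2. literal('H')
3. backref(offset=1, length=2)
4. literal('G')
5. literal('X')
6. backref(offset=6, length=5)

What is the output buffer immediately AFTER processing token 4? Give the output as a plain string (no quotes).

Answer: YHHHG

Derivation:
Token 1: literal('Y'). Output: "Y"
Token 2: literal('H'). Output: "YH"
Token 3: backref(off=1, len=2) (overlapping!). Copied 'HH' from pos 1. Output: "YHHH"
Token 4: literal('G'). Output: "YHHHG"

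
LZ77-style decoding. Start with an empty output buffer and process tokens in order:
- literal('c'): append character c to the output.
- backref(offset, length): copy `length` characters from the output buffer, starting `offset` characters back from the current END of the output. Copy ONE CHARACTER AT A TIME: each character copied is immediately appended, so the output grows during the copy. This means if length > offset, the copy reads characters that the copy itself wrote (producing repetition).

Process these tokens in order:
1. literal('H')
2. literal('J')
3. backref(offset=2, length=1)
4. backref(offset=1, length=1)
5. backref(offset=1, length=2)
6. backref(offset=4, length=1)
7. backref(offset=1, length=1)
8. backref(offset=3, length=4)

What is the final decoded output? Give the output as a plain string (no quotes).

Answer: HJHHHHHHHHHH

Derivation:
Token 1: literal('H'). Output: "H"
Token 2: literal('J'). Output: "HJ"
Token 3: backref(off=2, len=1). Copied 'H' from pos 0. Output: "HJH"
Token 4: backref(off=1, len=1). Copied 'H' from pos 2. Output: "HJHH"
Token 5: backref(off=1, len=2) (overlapping!). Copied 'HH' from pos 3. Output: "HJHHHH"
Token 6: backref(off=4, len=1). Copied 'H' from pos 2. Output: "HJHHHHH"
Token 7: backref(off=1, len=1). Copied 'H' from pos 6. Output: "HJHHHHHH"
Token 8: backref(off=3, len=4) (overlapping!). Copied 'HHHH' from pos 5. Output: "HJHHHHHHHHHH"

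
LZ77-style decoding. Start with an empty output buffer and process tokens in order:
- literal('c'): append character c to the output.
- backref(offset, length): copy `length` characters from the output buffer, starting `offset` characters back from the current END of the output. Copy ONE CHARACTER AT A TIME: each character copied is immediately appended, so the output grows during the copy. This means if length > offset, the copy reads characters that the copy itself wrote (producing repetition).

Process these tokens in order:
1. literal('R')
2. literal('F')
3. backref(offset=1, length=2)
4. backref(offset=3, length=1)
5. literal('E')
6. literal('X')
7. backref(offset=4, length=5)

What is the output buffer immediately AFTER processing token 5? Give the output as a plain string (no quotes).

Token 1: literal('R'). Output: "R"
Token 2: literal('F'). Output: "RF"
Token 3: backref(off=1, len=2) (overlapping!). Copied 'FF' from pos 1. Output: "RFFF"
Token 4: backref(off=3, len=1). Copied 'F' from pos 1. Output: "RFFFF"
Token 5: literal('E'). Output: "RFFFFE"

Answer: RFFFFE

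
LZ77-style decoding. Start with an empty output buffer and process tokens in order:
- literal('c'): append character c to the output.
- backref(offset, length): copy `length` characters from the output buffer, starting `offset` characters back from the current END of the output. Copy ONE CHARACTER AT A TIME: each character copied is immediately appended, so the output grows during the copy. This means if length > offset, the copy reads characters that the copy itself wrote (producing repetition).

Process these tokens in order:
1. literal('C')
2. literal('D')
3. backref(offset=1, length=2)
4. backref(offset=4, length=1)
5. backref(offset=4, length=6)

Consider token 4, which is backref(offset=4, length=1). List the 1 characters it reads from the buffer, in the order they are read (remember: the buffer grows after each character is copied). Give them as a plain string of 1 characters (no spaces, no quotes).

Token 1: literal('C'). Output: "C"
Token 2: literal('D'). Output: "CD"
Token 3: backref(off=1, len=2) (overlapping!). Copied 'DD' from pos 1. Output: "CDDD"
Token 4: backref(off=4, len=1). Buffer before: "CDDD" (len 4)
  byte 1: read out[0]='C', append. Buffer now: "CDDDC"

Answer: C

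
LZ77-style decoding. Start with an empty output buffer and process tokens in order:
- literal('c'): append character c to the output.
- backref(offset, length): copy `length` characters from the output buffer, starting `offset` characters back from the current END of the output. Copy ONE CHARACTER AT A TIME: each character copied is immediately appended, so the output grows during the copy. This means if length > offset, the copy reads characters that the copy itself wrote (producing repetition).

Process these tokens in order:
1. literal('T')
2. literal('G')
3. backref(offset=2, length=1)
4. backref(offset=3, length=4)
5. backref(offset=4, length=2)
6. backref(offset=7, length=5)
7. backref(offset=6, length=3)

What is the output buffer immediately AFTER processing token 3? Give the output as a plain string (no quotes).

Answer: TGT

Derivation:
Token 1: literal('T'). Output: "T"
Token 2: literal('G'). Output: "TG"
Token 3: backref(off=2, len=1). Copied 'T' from pos 0. Output: "TGT"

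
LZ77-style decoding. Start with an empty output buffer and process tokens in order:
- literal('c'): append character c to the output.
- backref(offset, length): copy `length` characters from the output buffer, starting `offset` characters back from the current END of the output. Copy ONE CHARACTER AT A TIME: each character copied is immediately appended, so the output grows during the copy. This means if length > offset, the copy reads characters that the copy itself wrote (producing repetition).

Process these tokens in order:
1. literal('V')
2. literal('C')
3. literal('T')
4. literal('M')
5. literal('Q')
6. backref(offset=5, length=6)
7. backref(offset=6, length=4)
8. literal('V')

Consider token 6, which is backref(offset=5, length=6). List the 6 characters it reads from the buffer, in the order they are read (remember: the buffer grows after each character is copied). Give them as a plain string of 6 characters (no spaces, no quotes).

Answer: VCTMQV

Derivation:
Token 1: literal('V'). Output: "V"
Token 2: literal('C'). Output: "VC"
Token 3: literal('T'). Output: "VCT"
Token 4: literal('M'). Output: "VCTM"
Token 5: literal('Q'). Output: "VCTMQ"
Token 6: backref(off=5, len=6). Buffer before: "VCTMQ" (len 5)
  byte 1: read out[0]='V', append. Buffer now: "VCTMQV"
  byte 2: read out[1]='C', append. Buffer now: "VCTMQVC"
  byte 3: read out[2]='T', append. Buffer now: "VCTMQVCT"
  byte 4: read out[3]='M', append. Buffer now: "VCTMQVCTM"
  byte 5: read out[4]='Q', append. Buffer now: "VCTMQVCTMQ"
  byte 6: read out[5]='V', append. Buffer now: "VCTMQVCTMQV"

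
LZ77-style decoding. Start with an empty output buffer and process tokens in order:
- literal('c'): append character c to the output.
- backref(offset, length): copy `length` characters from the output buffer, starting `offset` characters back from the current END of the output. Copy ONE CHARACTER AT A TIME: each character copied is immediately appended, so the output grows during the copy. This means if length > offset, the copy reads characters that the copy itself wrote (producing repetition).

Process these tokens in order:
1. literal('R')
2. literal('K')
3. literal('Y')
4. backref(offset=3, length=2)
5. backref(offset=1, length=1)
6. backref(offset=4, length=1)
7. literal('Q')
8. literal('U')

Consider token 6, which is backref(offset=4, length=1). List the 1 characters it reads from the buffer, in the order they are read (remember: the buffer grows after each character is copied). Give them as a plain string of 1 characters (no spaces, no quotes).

Token 1: literal('R'). Output: "R"
Token 2: literal('K'). Output: "RK"
Token 3: literal('Y'). Output: "RKY"
Token 4: backref(off=3, len=2). Copied 'RK' from pos 0. Output: "RKYRK"
Token 5: backref(off=1, len=1). Copied 'K' from pos 4. Output: "RKYRKK"
Token 6: backref(off=4, len=1). Buffer before: "RKYRKK" (len 6)
  byte 1: read out[2]='Y', append. Buffer now: "RKYRKKY"

Answer: Y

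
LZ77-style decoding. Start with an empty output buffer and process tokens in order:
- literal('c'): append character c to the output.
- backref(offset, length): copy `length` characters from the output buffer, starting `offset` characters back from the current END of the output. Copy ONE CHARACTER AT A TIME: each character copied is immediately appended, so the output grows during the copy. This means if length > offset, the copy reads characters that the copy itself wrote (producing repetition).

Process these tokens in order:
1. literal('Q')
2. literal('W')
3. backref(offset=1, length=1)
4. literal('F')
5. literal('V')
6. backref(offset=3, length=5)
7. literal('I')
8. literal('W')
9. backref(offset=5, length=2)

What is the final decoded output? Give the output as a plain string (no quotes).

Token 1: literal('Q'). Output: "Q"
Token 2: literal('W'). Output: "QW"
Token 3: backref(off=1, len=1). Copied 'W' from pos 1. Output: "QWW"
Token 4: literal('F'). Output: "QWWF"
Token 5: literal('V'). Output: "QWWFV"
Token 6: backref(off=3, len=5) (overlapping!). Copied 'WFVWF' from pos 2. Output: "QWWFVWFVWF"
Token 7: literal('I'). Output: "QWWFVWFVWFI"
Token 8: literal('W'). Output: "QWWFVWFVWFIW"
Token 9: backref(off=5, len=2). Copied 'VW' from pos 7. Output: "QWWFVWFVWFIWVW"

Answer: QWWFVWFVWFIWVW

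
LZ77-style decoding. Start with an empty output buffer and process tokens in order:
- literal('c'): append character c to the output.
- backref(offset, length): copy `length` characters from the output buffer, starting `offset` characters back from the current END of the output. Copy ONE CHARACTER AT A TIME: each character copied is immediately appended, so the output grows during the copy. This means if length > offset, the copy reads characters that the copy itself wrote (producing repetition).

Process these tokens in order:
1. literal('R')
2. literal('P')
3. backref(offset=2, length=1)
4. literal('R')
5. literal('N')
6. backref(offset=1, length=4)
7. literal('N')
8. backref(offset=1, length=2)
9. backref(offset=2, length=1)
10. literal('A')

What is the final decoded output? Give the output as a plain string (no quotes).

Answer: RPRRNNNNNNNNNA

Derivation:
Token 1: literal('R'). Output: "R"
Token 2: literal('P'). Output: "RP"
Token 3: backref(off=2, len=1). Copied 'R' from pos 0. Output: "RPR"
Token 4: literal('R'). Output: "RPRR"
Token 5: literal('N'). Output: "RPRRN"
Token 6: backref(off=1, len=4) (overlapping!). Copied 'NNNN' from pos 4. Output: "RPRRNNNNN"
Token 7: literal('N'). Output: "RPRRNNNNNN"
Token 8: backref(off=1, len=2) (overlapping!). Copied 'NN' from pos 9. Output: "RPRRNNNNNNNN"
Token 9: backref(off=2, len=1). Copied 'N' from pos 10. Output: "RPRRNNNNNNNNN"
Token 10: literal('A'). Output: "RPRRNNNNNNNNNA"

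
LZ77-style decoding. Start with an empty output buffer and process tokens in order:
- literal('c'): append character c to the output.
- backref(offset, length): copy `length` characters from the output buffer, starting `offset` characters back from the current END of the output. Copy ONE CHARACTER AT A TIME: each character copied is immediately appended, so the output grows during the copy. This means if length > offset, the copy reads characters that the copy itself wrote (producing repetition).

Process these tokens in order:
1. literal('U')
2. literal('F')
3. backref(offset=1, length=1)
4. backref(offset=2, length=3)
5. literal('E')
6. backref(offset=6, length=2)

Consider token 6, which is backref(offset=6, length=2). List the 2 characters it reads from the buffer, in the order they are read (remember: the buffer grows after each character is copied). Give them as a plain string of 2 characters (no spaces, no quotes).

Token 1: literal('U'). Output: "U"
Token 2: literal('F'). Output: "UF"
Token 3: backref(off=1, len=1). Copied 'F' from pos 1. Output: "UFF"
Token 4: backref(off=2, len=3) (overlapping!). Copied 'FFF' from pos 1. Output: "UFFFFF"
Token 5: literal('E'). Output: "UFFFFFE"
Token 6: backref(off=6, len=2). Buffer before: "UFFFFFE" (len 7)
  byte 1: read out[1]='F', append. Buffer now: "UFFFFFEF"
  byte 2: read out[2]='F', append. Buffer now: "UFFFFFEFF"

Answer: FF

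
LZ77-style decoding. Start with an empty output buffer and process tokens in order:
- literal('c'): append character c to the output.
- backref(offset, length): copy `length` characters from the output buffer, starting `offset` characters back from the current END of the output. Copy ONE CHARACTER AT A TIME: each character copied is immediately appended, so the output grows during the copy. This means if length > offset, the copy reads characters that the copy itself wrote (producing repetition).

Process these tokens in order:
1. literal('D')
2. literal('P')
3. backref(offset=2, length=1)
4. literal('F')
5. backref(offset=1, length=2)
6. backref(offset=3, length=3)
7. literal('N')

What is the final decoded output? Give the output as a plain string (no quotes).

Answer: DPDFFFFFFN

Derivation:
Token 1: literal('D'). Output: "D"
Token 2: literal('P'). Output: "DP"
Token 3: backref(off=2, len=1). Copied 'D' from pos 0. Output: "DPD"
Token 4: literal('F'). Output: "DPDF"
Token 5: backref(off=1, len=2) (overlapping!). Copied 'FF' from pos 3. Output: "DPDFFF"
Token 6: backref(off=3, len=3). Copied 'FFF' from pos 3. Output: "DPDFFFFFF"
Token 7: literal('N'). Output: "DPDFFFFFFN"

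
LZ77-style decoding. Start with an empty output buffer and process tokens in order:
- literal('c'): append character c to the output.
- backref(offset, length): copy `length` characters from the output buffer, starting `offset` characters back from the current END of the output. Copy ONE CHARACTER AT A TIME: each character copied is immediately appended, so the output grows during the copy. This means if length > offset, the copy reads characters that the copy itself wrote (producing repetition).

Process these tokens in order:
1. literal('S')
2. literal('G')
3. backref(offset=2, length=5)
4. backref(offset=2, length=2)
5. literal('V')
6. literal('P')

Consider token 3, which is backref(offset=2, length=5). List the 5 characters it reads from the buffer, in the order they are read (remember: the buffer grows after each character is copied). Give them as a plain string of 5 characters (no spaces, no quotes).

Answer: SGSGS

Derivation:
Token 1: literal('S'). Output: "S"
Token 2: literal('G'). Output: "SG"
Token 3: backref(off=2, len=5). Buffer before: "SG" (len 2)
  byte 1: read out[0]='S', append. Buffer now: "SGS"
  byte 2: read out[1]='G', append. Buffer now: "SGSG"
  byte 3: read out[2]='S', append. Buffer now: "SGSGS"
  byte 4: read out[3]='G', append. Buffer now: "SGSGSG"
  byte 5: read out[4]='S', append. Buffer now: "SGSGSGS"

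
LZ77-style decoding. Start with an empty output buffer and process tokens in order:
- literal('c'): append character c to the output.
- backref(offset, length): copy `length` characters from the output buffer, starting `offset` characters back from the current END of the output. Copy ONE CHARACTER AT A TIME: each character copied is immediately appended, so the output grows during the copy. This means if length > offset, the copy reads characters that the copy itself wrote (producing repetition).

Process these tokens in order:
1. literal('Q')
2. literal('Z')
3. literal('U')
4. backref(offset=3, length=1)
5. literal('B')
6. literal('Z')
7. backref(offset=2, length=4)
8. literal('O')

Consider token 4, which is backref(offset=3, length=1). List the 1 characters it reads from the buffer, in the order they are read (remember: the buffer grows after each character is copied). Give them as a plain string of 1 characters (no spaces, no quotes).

Token 1: literal('Q'). Output: "Q"
Token 2: literal('Z'). Output: "QZ"
Token 3: literal('U'). Output: "QZU"
Token 4: backref(off=3, len=1). Buffer before: "QZU" (len 3)
  byte 1: read out[0]='Q', append. Buffer now: "QZUQ"

Answer: Q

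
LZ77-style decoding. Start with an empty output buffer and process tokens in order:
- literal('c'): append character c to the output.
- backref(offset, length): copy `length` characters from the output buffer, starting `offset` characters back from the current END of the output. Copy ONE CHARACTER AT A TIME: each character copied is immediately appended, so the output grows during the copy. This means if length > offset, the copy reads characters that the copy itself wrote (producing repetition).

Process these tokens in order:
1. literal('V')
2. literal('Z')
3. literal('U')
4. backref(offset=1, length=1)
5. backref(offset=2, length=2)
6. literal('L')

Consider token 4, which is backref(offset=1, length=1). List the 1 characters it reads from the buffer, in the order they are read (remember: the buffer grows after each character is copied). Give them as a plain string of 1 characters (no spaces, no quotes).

Token 1: literal('V'). Output: "V"
Token 2: literal('Z'). Output: "VZ"
Token 3: literal('U'). Output: "VZU"
Token 4: backref(off=1, len=1). Buffer before: "VZU" (len 3)
  byte 1: read out[2]='U', append. Buffer now: "VZUU"

Answer: U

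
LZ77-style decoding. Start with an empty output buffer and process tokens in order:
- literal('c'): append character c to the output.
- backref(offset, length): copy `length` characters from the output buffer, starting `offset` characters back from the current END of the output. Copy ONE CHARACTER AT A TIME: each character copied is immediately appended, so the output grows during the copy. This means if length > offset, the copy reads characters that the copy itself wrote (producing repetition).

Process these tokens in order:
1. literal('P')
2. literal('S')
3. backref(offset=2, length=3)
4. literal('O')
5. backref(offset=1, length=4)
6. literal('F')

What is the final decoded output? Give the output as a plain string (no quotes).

Token 1: literal('P'). Output: "P"
Token 2: literal('S'). Output: "PS"
Token 3: backref(off=2, len=3) (overlapping!). Copied 'PSP' from pos 0. Output: "PSPSP"
Token 4: literal('O'). Output: "PSPSPO"
Token 5: backref(off=1, len=4) (overlapping!). Copied 'OOOO' from pos 5. Output: "PSPSPOOOOO"
Token 6: literal('F'). Output: "PSPSPOOOOOF"

Answer: PSPSPOOOOOF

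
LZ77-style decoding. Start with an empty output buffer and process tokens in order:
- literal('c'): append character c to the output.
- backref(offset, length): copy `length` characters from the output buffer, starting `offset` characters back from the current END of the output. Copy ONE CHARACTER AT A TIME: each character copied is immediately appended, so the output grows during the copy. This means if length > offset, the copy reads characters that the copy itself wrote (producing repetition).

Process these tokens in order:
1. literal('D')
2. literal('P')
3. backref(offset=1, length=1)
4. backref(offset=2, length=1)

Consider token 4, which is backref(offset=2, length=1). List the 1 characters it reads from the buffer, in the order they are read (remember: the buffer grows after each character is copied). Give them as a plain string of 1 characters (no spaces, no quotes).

Answer: P

Derivation:
Token 1: literal('D'). Output: "D"
Token 2: literal('P'). Output: "DP"
Token 3: backref(off=1, len=1). Copied 'P' from pos 1. Output: "DPP"
Token 4: backref(off=2, len=1). Buffer before: "DPP" (len 3)
  byte 1: read out[1]='P', append. Buffer now: "DPPP"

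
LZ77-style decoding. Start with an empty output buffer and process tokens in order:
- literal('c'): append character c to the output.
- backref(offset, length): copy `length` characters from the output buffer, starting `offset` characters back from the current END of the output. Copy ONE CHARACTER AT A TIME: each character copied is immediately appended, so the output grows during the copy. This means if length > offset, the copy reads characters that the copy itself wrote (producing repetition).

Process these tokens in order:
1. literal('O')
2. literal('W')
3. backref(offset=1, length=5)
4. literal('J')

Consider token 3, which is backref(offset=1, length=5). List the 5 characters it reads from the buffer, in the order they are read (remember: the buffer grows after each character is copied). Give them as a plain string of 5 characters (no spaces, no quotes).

Token 1: literal('O'). Output: "O"
Token 2: literal('W'). Output: "OW"
Token 3: backref(off=1, len=5). Buffer before: "OW" (len 2)
  byte 1: read out[1]='W', append. Buffer now: "OWW"
  byte 2: read out[2]='W', append. Buffer now: "OWWW"
  byte 3: read out[3]='W', append. Buffer now: "OWWWW"
  byte 4: read out[4]='W', append. Buffer now: "OWWWWW"
  byte 5: read out[5]='W', append. Buffer now: "OWWWWWW"

Answer: WWWWW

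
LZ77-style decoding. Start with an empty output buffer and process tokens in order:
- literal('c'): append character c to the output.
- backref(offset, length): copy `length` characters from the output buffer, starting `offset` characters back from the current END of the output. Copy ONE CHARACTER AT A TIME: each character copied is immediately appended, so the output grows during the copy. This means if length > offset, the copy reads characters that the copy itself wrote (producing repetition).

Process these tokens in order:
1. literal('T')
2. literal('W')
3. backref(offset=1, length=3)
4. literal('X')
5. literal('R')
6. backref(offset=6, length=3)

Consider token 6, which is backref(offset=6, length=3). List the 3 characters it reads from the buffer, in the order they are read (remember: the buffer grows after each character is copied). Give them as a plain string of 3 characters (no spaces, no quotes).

Answer: WWW

Derivation:
Token 1: literal('T'). Output: "T"
Token 2: literal('W'). Output: "TW"
Token 3: backref(off=1, len=3) (overlapping!). Copied 'WWW' from pos 1. Output: "TWWWW"
Token 4: literal('X'). Output: "TWWWWX"
Token 5: literal('R'). Output: "TWWWWXR"
Token 6: backref(off=6, len=3). Buffer before: "TWWWWXR" (len 7)
  byte 1: read out[1]='W', append. Buffer now: "TWWWWXRW"
  byte 2: read out[2]='W', append. Buffer now: "TWWWWXRWW"
  byte 3: read out[3]='W', append. Buffer now: "TWWWWXRWWW"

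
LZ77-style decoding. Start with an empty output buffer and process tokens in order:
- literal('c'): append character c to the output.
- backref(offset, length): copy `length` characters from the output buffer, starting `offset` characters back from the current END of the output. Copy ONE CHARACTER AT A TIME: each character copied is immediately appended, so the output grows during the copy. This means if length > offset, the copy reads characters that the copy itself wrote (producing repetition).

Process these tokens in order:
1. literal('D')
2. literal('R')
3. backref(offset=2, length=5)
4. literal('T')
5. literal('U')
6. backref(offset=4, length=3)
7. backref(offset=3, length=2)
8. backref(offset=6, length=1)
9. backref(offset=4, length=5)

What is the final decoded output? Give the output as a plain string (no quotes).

Token 1: literal('D'). Output: "D"
Token 2: literal('R'). Output: "DR"
Token 3: backref(off=2, len=5) (overlapping!). Copied 'DRDRD' from pos 0. Output: "DRDRDRD"
Token 4: literal('T'). Output: "DRDRDRDT"
Token 5: literal('U'). Output: "DRDRDRDTU"
Token 6: backref(off=4, len=3). Copied 'RDT' from pos 5. Output: "DRDRDRDTURDT"
Token 7: backref(off=3, len=2). Copied 'RD' from pos 9. Output: "DRDRDRDTURDTRD"
Token 8: backref(off=6, len=1). Copied 'U' from pos 8. Output: "DRDRDRDTURDTRDU"
Token 9: backref(off=4, len=5) (overlapping!). Copied 'TRDUT' from pos 11. Output: "DRDRDRDTURDTRDUTRDUT"

Answer: DRDRDRDTURDTRDUTRDUT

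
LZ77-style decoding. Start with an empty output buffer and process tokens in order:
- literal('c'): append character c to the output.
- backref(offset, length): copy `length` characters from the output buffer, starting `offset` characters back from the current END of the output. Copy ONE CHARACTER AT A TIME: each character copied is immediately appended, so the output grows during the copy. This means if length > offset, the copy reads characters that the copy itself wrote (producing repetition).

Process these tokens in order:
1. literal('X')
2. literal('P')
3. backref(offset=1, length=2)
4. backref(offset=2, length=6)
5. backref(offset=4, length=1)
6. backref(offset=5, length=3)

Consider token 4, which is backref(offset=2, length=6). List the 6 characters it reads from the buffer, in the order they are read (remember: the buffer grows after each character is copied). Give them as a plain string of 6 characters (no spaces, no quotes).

Token 1: literal('X'). Output: "X"
Token 2: literal('P'). Output: "XP"
Token 3: backref(off=1, len=2) (overlapping!). Copied 'PP' from pos 1. Output: "XPPP"
Token 4: backref(off=2, len=6). Buffer before: "XPPP" (len 4)
  byte 1: read out[2]='P', append. Buffer now: "XPPPP"
  byte 2: read out[3]='P', append. Buffer now: "XPPPPP"
  byte 3: read out[4]='P', append. Buffer now: "XPPPPPP"
  byte 4: read out[5]='P', append. Buffer now: "XPPPPPPP"
  byte 5: read out[6]='P', append. Buffer now: "XPPPPPPPP"
  byte 6: read out[7]='P', append. Buffer now: "XPPPPPPPPP"

Answer: PPPPPP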